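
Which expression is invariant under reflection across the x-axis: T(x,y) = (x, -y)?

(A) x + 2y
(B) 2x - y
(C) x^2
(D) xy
C

The map is reflection across the x-axis: T(x,y) = (x, -y).
Substitute the transformed coordinates into each option and compare with the original:
(A) x + 2y  ->  (x) + 2(-y) = x - 2y   [differs from x + 2y: not invariant]
(B) 2x - y  ->  2(x) - (-y) = 2x + y   [differs from 2x - y: not invariant]
(C) x^2  ->  (x)^2 = x^2   [equals x^2: invariant]
(D) xy  ->  (x)(-y) = -xy   [differs from xy: not invariant]

Only option (C), x^2, is unchanged by the transformation.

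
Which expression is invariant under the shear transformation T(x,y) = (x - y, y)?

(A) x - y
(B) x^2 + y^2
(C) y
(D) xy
C

Under the shear T(x,y) = (x - y, y):
Substitute the transformed coordinates into each option and compare with the original:
(A) x - y  ->  (x - y) - (y) = x - 2y   [differs from x - y: not invariant]
(B) x^2 + y^2  ->  (x - y)^2 + (y)^2 = x^2 - 2xy + 2y^2   [differs from x^2 + y^2: not invariant]
(C) y  ->  (y) = y   [equals y: invariant]
(D) xy  ->  (x - y)(y) = xy - y^2   [differs from xy: not invariant]

Only option (C), y, is unchanged by the transformation.
A horizontal shear moves points parallel to the x-axis, so the y-coordinate (and any function of y alone) is unchanged.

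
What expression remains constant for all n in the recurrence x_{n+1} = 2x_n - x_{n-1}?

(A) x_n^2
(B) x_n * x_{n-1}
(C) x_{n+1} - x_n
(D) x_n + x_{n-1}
C

For the recurrence x_{n+1} = 2x_n - x_{n-1}:

If x_{n+1} = 2x_n - x_{n-1}, then:
x_{n+1} - x_n = x_n - x_{n-1}
The first difference is constant throughout the sequence.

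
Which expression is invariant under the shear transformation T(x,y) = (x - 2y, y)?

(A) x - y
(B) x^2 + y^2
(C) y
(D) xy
C

Under the shear T(x,y) = (x - 2y, y):
Substitute the transformed coordinates into each option and compare with the original:
(A) x - y  ->  (x - 2y) - (y) = x - 3y   [differs from x - y: not invariant]
(B) x^2 + y^2  ->  (x - 2y)^2 + (y)^2 = x^2 - 4xy + 5y^2   [differs from x^2 + y^2: not invariant]
(C) y  ->  (y) = y   [equals y: invariant]
(D) xy  ->  (x - 2y)(y) = xy - 2y^2   [differs from xy: not invariant]

Only option (C), y, is unchanged by the transformation.
A horizontal shear moves points parallel to the x-axis, so the y-coordinate (and any function of y alone) is unchanged.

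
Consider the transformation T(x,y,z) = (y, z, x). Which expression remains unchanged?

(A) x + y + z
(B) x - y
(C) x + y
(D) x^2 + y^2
A

Apply T(x,y,z) = (y, z, x) to each option, i.e. replace (x, y, z) by the transformed coordinates.
Substitute the transformed coordinates into each option and compare with the original:
(A) x + y + z  ->  (y) + (z) + (x) = x + y + z   [equals x + y + z: invariant]
(B) x - y  ->  (y) - (z) = y - z   [differs from x - y: not invariant]
(C) x + y  ->  (y) + (z) = y + z   [differs from x + y: not invariant]
(D) x^2 + y^2  ->  (y)^2 + (z)^2 = y^2 + z^2   [differs from x^2 + y^2: not invariant]

Only option (A), x + y + z, is unchanged by the transformation.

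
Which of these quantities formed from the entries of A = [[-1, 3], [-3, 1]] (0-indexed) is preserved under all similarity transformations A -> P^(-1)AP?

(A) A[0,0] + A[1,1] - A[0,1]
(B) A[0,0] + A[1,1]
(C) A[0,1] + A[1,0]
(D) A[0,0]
B

A[0,0] + A[1,1] is the trace of A. By the cyclic property of the trace, tr(P^(-1)AP) = tr(APP^(-1)) = tr(A), so it is the same for every matrix similar to A.

The other combinations are not similarity invariants. For example, take P = [[1, 1], [0, 1]] (det P = 1), so P^(-1) = [[1, -1], [0, 1]] and
B = P^(-1)AP = [[2, 4], [-3, -2]].
Evaluating each option on A and on B:
(A) A[0,0] + A[1,1] - A[0,1]: -3 for A, -4 for B -> changes
(B) A[0,0] + A[1,1]: 0 for A, 0 for B -> unchanged
(C) A[0,1] + A[1,0]: 0 for A, 1 for B -> changes
(D) A[0,0]: -1 for A, 2 for B -> changes

Only (B) A[0,0] + A[1,1] = 0 survives (and it does so for every P, not just this one), so it is the invariant.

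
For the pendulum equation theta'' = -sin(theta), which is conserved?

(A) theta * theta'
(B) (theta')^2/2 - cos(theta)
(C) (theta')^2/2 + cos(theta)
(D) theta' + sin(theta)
B

A first integral I satisfies dI/dt = 0 along every solution. Differentiate each option and use the equation of motion:
(A) d/dt[theta * theta'] = (theta')^2 + theta theta'' = (theta')^2 - theta sin(theta), not identically 0
(B) d/dt[(theta')^2/2 - cos(theta)] = theta' theta'' + sin(theta) theta' = theta'(-sin(theta)) + theta' sin(theta) = 0
(C) d/dt[(theta')^2/2 + cos(theta)] = theta' theta'' - sin(theta) theta' = -2 theta' sin(theta), not identically 0
(D) d/dt[theta' + sin(theta)] = theta'' + cos(theta) theta' = -sin(theta) + theta' cos(theta), not identically 0

Only (B) has zero time-derivative. This is the total energy: kinetic (theta')^2/2 plus potential -cos(theta).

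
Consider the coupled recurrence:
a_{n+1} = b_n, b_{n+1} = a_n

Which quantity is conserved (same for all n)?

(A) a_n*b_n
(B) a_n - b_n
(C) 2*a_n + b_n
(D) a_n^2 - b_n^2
A

Replace a_n by a_{n+1} = b_n and b_n by b_{n+1} = a_n in each option and simplify:
(A) a_n*b_n  ->  (b_n)*(a_n) = a_n*b_n   [conserved]
(B) a_n - b_n  ->  (b_n) - (a_n) = -a_n + b_n   [not conserved]
(C) 2*a_n + b_n  ->  2*(b_n) + (a_n) = a_n + 2*b_n   [not conserved]
(D) a_n^2 - b_n^2  ->  (b_n)^2 - (a_n)^2 = -a_n^2 + b_n^2   [not conserved]

Only (A) a_n*b_n returns to itself after one step, so it is the conserved quantity.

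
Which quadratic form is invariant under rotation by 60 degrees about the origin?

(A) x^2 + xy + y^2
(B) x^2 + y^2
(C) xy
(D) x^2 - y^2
B

Rotation by 60 degrees sends (x, y) to (x/2 - sqrt(3)y/2, sqrt(3)x/2 + y/2).
Substitute the transformed coordinates into each option and compare with the original:
(A) x^2 + xy + y^2  ->  (x/2 - sqrt(3)y/2)^2 + (x/2 - sqrt(3)y/2)(sqrt(3)x/2 + y/2) + (sqrt(3)x/2 + y/2)^2 = sqrt(3)x^2/4 + x^2 - xy/2 - sqrt(3)y^2/4 + y^2   [differs from x^2 + xy + y^2: not invariant]
(B) x^2 + y^2  ->  (x/2 - sqrt(3)y/2)^2 + (sqrt(3)x/2 + y/2)^2 = x^2 + y^2   [equals x^2 + y^2: invariant]
(C) xy  ->  (x/2 - sqrt(3)y/2)(sqrt(3)x/2 + y/2) = sqrt(3)x^2/4 - xy/2 - sqrt(3)y^2/4   [differs from xy: not invariant]
(D) x^2 - y^2  ->  (x/2 - sqrt(3)y/2)^2 - (sqrt(3)x/2 + y/2)^2 = -x^2/2 - sqrt(3)xy + y^2/2   [differs from x^2 - y^2: not invariant]

Only option (B), x^2 + y^2, is unchanged by the transformation.
x^2 + y^2 is the squared distance from the origin, which rotations preserve.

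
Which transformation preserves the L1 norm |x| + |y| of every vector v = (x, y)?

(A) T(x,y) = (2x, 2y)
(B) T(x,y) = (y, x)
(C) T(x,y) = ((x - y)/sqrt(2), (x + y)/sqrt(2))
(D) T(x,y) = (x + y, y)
B

A transformation preserves a norm if ||T(v)|| = ||v|| for every v; a single vector where the norm changes rules an option out.

(A) T(x,y) = (2x, 2y): v = (1, 0) has norm |1| + |0| = 1, but T(v) = (2, 0) has norm 2 -- not preserved.
(B) T(x,y) = (y, x): preserves the norm -- it only permutes the coordinates and/or flips signs, which leaves |x| + |y| unchanged.
(C) T(x,y) = ((x - y)/sqrt(2), (x + y)/sqrt(2)): v = (1, 0) has norm |1| + |0| = 1, but T(v) = (sqrt(2)/2, sqrt(2)/2) has norm sqrt(2) -- not preserved.
(D) T(x,y) = (x + y, y): v = (0, 1) has norm |0| + |1| = 1, but T(v) = (1, 1) has norm 2 -- not preserved.

Therefore the answer is (B).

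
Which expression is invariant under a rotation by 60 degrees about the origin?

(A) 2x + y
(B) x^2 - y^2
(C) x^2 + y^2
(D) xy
C

A rotation by 60 degrees sends (x, y) to (x/2 - sqrt(3)y/2, sqrt(3)x/2 + y/2).
Substitute the transformed coordinates into each option and compare with the original:
(A) 2x + y  ->  2(x/2 - sqrt(3)y/2) + (sqrt(3)x/2 + y/2) = sqrt(3)x/2 + x - sqrt(3)y + y/2   [differs from 2x + y: not invariant]
(B) x^2 - y^2  ->  (x/2 - sqrt(3)y/2)^2 - (sqrt(3)x/2 + y/2)^2 = -x^2/2 - sqrt(3)xy + y^2/2   [differs from x^2 - y^2: not invariant]
(C) x^2 + y^2  ->  (x/2 - sqrt(3)y/2)^2 + (sqrt(3)x/2 + y/2)^2 = x^2 + y^2   [equals x^2 + y^2: invariant]
(D) xy  ->  (x/2 - sqrt(3)y/2)(sqrt(3)x/2 + y/2) = sqrt(3)x^2/4 - xy/2 - sqrt(3)y^2/4   [differs from xy: not invariant]

Only option (C), x^2 + y^2, is unchanged by the transformation.
Geometrically, x^2 + y^2 is the squared distance from the origin, which every rotation about the origin preserves.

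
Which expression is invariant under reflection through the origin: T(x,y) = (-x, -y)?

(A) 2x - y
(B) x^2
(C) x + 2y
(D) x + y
B

The map is reflection through the origin: T(x,y) = (-x, -y).
Substitute the transformed coordinates into each option and compare with the original:
(A) 2x - y  ->  2(-x) - (-y) = -2x + y   [differs from 2x - y: not invariant]
(B) x^2  ->  (-x)^2 = x^2   [equals x^2: invariant]
(C) x + 2y  ->  (-x) + 2(-y) = -x - 2y   [differs from x + 2y: not invariant]
(D) x + y  ->  (-x) + (-y) = -x - y   [differs from x + y: not invariant]

Only option (B), x^2, is unchanged by the transformation.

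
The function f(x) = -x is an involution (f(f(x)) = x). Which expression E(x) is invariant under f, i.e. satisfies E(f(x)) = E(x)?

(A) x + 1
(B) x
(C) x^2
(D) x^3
C

Replace x by f(x) = -x in each option and simplify. As a quick numerical cross-check, also compare E(4) with E(f(4)) = E(-4).

(A) x + 1  ->  (-x) + 1 = 1 - x; check: E(4) = 5 but E(-4) = -3.   [not invariant]
(B) x  ->  (-x) = -x; check: E(4) = 4 but E(-4) = -4.   [not invariant]
(C) x^2  ->  (-x)^2, which simplifies back to x^2; check: E(4) = 16, E(-4) = 16.   [invariant]
(D) x^3  ->  (-x)^3 = -x^3; check: E(4) = 64 but E(-4) = -64.   [not invariant]

Only (C) is unchanged. E is symmetric under swapping x with f(x) = -x, which is exactly what an involution does.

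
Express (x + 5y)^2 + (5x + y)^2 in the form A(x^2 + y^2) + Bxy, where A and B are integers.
26(x^2 + y^2) + 20xy

Expanding: (x + 5y)^2 = x^2 + 10xy + 25y^2
(5x + y)^2 = 25x^2 + 10xy + y^2
Sum = (1+25)(x^2+y^2) + 20xy = 26(x^2 + y^2) + 20xy
This is symmetric in x and y.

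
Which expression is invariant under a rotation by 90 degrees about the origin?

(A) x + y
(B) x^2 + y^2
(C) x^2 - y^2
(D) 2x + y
B

A rotation by 90 degrees sends (x, y) to (-y, x).
Substitute the transformed coordinates into each option and compare with the original:
(A) x + y  ->  (-y) + (x) = x - y   [differs from x + y: not invariant]
(B) x^2 + y^2  ->  (-y)^2 + (x)^2 = x^2 + y^2   [equals x^2 + y^2: invariant]
(C) x^2 - y^2  ->  (-y)^2 - (x)^2 = -x^2 + y^2   [differs from x^2 - y^2: not invariant]
(D) 2x + y  ->  2(-y) + (x) = x - 2y   [differs from 2x + y: not invariant]

Only option (B), x^2 + y^2, is unchanged by the transformation.
Geometrically, x^2 + y^2 is the squared distance from the origin, which every rotation about the origin preserves.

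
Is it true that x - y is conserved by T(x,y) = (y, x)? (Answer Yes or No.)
No

Substitute T(x,y) = (y, x) into the expression and compare with the original.

Original: x - y
After applying T: (y) - (x) = -x + y

This differs from the original x - y (difference: -2x + 2y), so the expression is NOT invariant.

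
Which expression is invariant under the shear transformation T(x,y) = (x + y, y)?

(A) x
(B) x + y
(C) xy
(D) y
D

Under the shear T(x,y) = (x + y, y):
Substitute the transformed coordinates into each option and compare with the original:
(A) x  ->  (x + y) = x + y   [differs from x: not invariant]
(B) x + y  ->  (x + y) + (y) = x + 2y   [differs from x + y: not invariant]
(C) xy  ->  (x + y)(y) = xy + y^2   [differs from xy: not invariant]
(D) y  ->  (y) = y   [equals y: invariant]

Only option (D), y, is unchanged by the transformation.
A horizontal shear moves points parallel to the x-axis, so the y-coordinate (and any function of y alone) is unchanged.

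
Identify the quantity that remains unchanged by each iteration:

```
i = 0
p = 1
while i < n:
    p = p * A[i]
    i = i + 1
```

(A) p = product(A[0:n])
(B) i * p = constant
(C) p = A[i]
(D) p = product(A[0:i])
D

A loop invariant must hold before the first iteration and be re-established by every execution of the body.

(D) p = product(A[0:i]): Initially i = 0 and p = 1 = product of the empty slice A[0:0]. If p = product(A[0:i]) holds at the top of an iteration, the body sets p to product(A[0:i]) * A[i] = product(A[0:i+1]) and then i to i+1, so the property is restored. At exit i = n, giving p = product(A[0:n]).

The other options fail:
(A) p = product(A[0:n]): false before the loop (p = 1, not the full product) -- it only becomes true at exit.
(B) i * p = constant: initially i * p = 0, but after one iteration it is 1 * A[0], which is nonzero in general.
(C) p = A[i]: after the first iteration p = A[0] but i = 1; in general p is a product of several elements, not a single one.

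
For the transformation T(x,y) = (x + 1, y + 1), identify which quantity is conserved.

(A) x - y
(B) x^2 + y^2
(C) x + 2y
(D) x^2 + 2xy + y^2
A

An expression E(x,y) is invariant under T if E(T(x,y)) = E(x,y). Here T(x,y) = (x + 1, y + 1).
Substitute the transformed coordinates into each option and compare with the original:
(A) x - y  ->  (x + 1) - (y + 1) = x - y   [equals x - y: invariant]
(B) x^2 + y^2  ->  (x + 1)^2 + (y + 1)^2 = x^2 + 2x + y^2 + 2y + 2   [differs from x^2 + y^2: not invariant]
(C) x + 2y  ->  (x + 1) + 2(y + 1) = x + 2y + 3   [differs from x + 2y: not invariant]
(D) x^2 + 2xy + y^2  ->  (x + 1)^2 + 2(x + 1)(y + 1) + (y + 1)^2 = x^2 + 2xy + 4x + y^2 + 4y + 4   [differs from x^2 + 2xy + y^2: not invariant]

Only option (A), x - y, is unchanged by the transformation.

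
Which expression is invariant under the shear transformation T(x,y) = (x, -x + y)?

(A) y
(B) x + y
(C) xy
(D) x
D

Under the shear T(x,y) = (x, -x + y):
Substitute the transformed coordinates into each option and compare with the original:
(A) y  ->  (-x + y) = -x + y   [differs from y: not invariant]
(B) x + y  ->  (x) + (-x + y) = y   [differs from x + y: not invariant]
(C) xy  ->  (x)(-x + y) = -x^2 + xy   [differs from xy: not invariant]
(D) x  ->  (x) = x   [equals x: invariant]

Only option (D), x, is unchanged by the transformation.
A vertical shear moves points parallel to the y-axis, so the x-coordinate (and any function of x alone) is unchanged.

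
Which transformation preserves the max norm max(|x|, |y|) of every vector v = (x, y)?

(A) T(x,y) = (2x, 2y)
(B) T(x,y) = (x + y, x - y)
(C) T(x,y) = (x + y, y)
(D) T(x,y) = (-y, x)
D

A transformation preserves a norm if ||T(v)|| = ||v|| for every v; a single vector where the norm changes rules an option out.

(A) T(x,y) = (2x, 2y): v = (1, 0) has norm max(|1|, |0|) = 1, but T(v) = (2, 0) has norm 2 -- not preserved.
(B) T(x,y) = (x + y, x - y): v = (1, 1) has norm max(|1|, |1|) = 1, but T(v) = (2, 0) has norm 2 -- not preserved.
(C) T(x,y) = (x + y, y): v = (1, 1) has norm max(|1|, |1|) = 1, but T(v) = (2, 1) has norm 2 -- not preserved.
(D) T(x,y) = (-y, x): preserves the norm -- it only permutes the coordinates and/or flips signs, which leaves max(|x|, |y|) unchanged.

Therefore the answer is (D).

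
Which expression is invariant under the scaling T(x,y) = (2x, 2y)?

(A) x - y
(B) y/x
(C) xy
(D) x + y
B

Under the uniform scaling T(x,y) = (2x, 2y):
Substitute the transformed coordinates into each option and compare with the original:
(A) x - y  ->  (2x) - (2y) = 2x - 2y   [differs from x - y: not invariant]
(B) y/x  ->  (2y)/(2x) = y/x   [equals y/x: invariant]
(C) xy  ->  (2x)(2y) = 4xy   [differs from xy: not invariant]
(D) x + y  ->  (2x) + (2y) = 2x + 2y   [differs from x + y: not invariant]

Only option (B), y/x, is unchanged by the transformation.
The common factor 2 cancels in a ratio of coordinates, while sums, products and sums of squares pick up factors of 2 or 4.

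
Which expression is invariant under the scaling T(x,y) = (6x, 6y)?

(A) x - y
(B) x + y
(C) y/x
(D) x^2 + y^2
C

Under the uniform scaling T(x,y) = (6x, 6y):
Substitute the transformed coordinates into each option and compare with the original:
(A) x - y  ->  (6x) - (6y) = 6x - 6y   [differs from x - y: not invariant]
(B) x + y  ->  (6x) + (6y) = 6x + 6y   [differs from x + y: not invariant]
(C) y/x  ->  (6y)/(6x) = y/x   [equals y/x: invariant]
(D) x^2 + y^2  ->  (6x)^2 + (6y)^2 = 36x^2 + 36y^2   [differs from x^2 + y^2: not invariant]

Only option (C), y/x, is unchanged by the transformation.
The common factor 6 cancels in a ratio of coordinates, while sums, products and sums of squares pick up factors of 6 or 36.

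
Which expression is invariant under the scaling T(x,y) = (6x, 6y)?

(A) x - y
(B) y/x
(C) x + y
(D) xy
B

Under the uniform scaling T(x,y) = (6x, 6y):
Substitute the transformed coordinates into each option and compare with the original:
(A) x - y  ->  (6x) - (6y) = 6x - 6y   [differs from x - y: not invariant]
(B) y/x  ->  (6y)/(6x) = y/x   [equals y/x: invariant]
(C) x + y  ->  (6x) + (6y) = 6x + 6y   [differs from x + y: not invariant]
(D) xy  ->  (6x)(6y) = 36xy   [differs from xy: not invariant]

Only option (B), y/x, is unchanged by the transformation.
The common factor 6 cancels in a ratio of coordinates, while sums, products and sums of squares pick up factors of 6 or 36.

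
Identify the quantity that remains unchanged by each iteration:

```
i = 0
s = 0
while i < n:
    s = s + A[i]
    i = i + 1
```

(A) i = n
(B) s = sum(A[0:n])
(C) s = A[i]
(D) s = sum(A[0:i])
D

A loop invariant must hold before the first iteration and be re-established by every execution of the body.

(D) s = sum(A[0:i]): Initially i = 0 and s = 0 = sum of the empty slice A[0:0]. If s = sum(A[0:i]) holds at the top of an iteration, the body sets s to sum(A[0:i]) + A[i] = sum(A[0:i+1]) and then i to i+1, so s = sum(A[0:i]) holds again. At exit i = n, giving s = sum(A[0:n]).

The other options fail:
(A) i = n: false initially (i = 0); it is the exit condition, not an invariant.
(B) s = sum(A[0:n]): false before the loop (s = 0, not the full sum) -- it only becomes true at exit.
(C) s = A[i]: after the first iteration s = A[0] but i = 1, so s = A[i] compares s with the wrong element (and fails in general).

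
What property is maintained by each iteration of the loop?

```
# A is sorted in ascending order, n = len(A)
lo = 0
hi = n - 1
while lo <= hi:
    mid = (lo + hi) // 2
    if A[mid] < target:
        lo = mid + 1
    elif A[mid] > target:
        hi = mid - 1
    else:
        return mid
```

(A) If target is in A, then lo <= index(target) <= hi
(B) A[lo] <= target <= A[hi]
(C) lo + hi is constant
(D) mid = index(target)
A

A loop invariant must hold before the first iteration and be re-established by every execution of the body.

(A) If target is in A, then lo <= index(target) <= hi: Before the loop [lo, hi] = [0, n-1] covers every index. When A[mid] < target, sortedness puts target strictly to the right of mid, so setting lo = mid + 1 keeps index(target) in [lo, hi]; symmetrically for hi = mid - 1. Hence 'if target is in A then lo <= index(target) <= hi' holds after every iteration, and when lo > hi it proves target is absent.

The other options fail:
(B) A[lo] <= target <= A[hi]: fails when target is not in A (e.g. target < A[0] already violates it before the loop), so it is not maintained in general.
(C) lo + hi is constant: each iteration moves exactly one of lo, hi, so lo + hi changes (e.g. 0 + (n-1) becomes (mid+1) + (n-1)).
(D) mid = index(target): mid is just the current probe; it equals index(target) only on the iteration that returns.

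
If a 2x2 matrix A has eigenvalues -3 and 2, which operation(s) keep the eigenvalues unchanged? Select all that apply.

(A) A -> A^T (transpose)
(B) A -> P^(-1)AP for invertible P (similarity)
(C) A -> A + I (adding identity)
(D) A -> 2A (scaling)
A and B

Eigenvalues are preserved by:
1. Similarity transformations: A -> P^(-1)AP (same characteristic polynomial)
2. Transpose: A^T has the same eigenvalues as A

Eigenvalues are NOT preserved by:
- Adding identity: eigenvalues become -3+1, 2+1
- Scaling: eigenvalues become -6, 4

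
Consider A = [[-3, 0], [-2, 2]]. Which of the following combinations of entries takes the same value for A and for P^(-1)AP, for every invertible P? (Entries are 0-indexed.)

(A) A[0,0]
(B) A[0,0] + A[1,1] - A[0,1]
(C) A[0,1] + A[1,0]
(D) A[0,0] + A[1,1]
D

A[0,0] + A[1,1] is the trace of A. By the cyclic property of the trace, tr(P^(-1)AP) = tr(APP^(-1)) = tr(A), so it is the same for every matrix similar to A.

The other combinations are not similarity invariants. For example, take P = [[1, 2], [0, 1]] (det P = 1), so P^(-1) = [[1, -2], [0, 1]] and
B = P^(-1)AP = [[1, -2], [-2, -2]].
Evaluating each option on A and on B:
(A) A[0,0]: -3 for A, 1 for B -> changes
(B) A[0,0] + A[1,1] - A[0,1]: -1 for A, 1 for B -> changes
(C) A[0,1] + A[1,0]: -2 for A, -4 for B -> changes
(D) A[0,0] + A[1,1]: -1 for A, -1 for B -> unchanged

Only (D) A[0,0] + A[1,1] = -1 survives (and it does so for every P, not just this one), so it is the invariant.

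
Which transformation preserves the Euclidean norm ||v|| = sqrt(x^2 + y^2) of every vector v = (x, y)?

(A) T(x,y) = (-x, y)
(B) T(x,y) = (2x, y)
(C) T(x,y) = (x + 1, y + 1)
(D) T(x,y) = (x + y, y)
A

A transformation preserves a norm if ||T(v)|| = ||v|| for every v; a single vector where the norm changes rules an option out.

(A) T(x,y) = (-x, y): preserves the norm -- it is an orthogonal map (a rotation/reflection), and (-x)^2 + (y)^2 simplifies to x^2 + y^2.
(B) T(x,y) = (2x, y): v = (1, 0) has norm sqrt((1)^2 + (0)^2) = 1, but T(v) = (2, 0) has norm 2 -- not preserved.
(C) T(x,y) = (x + 1, y + 1): v = (1, 0) has norm sqrt((1)^2 + (0)^2) = 1, but T(v) = (2, 1) has norm sqrt(5) -- not preserved.
(D) T(x,y) = (x + y, y): v = (0, 1) has norm sqrt((0)^2 + (1)^2) = 1, but T(v) = (1, 1) has norm sqrt(2) -- not preserved.

Therefore the answer is (A).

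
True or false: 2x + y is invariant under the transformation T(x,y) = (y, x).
False

Substitute T(x,y) = (y, x) into the expression and compare with the original.

Original: 2x + y
After applying T: 2(y) + (x) = x + 2y

This differs from the original 2x + y (difference: -x + y), so the expression is NOT invariant.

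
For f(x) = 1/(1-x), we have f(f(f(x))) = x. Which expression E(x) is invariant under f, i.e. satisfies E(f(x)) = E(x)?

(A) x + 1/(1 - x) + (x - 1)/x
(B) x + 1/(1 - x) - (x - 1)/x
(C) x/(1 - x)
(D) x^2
A

Replace x by f(x) = 1/(1 - x) in each option and simplify. As a quick numerical cross-check, also compare E(5) with E(f(5)) = E(-1/4).

(A) x + 1/(1 - x) + (x - 1)/x  ->  (1/(1 - x)) + 1/(1 - (1/(1 - x))) + ((1/(1 - x)) - 1)/(1/(1 - x)), which simplifies back to x + 1/(1 - x) + (x - 1)/x; check: E(5) = 111/20, E(-1/4) = 111/20.   [invariant]
(B) x + 1/(1 - x) - (x - 1)/x  ->  (1/(1 - x)) + 1/(1 - (1/(1 - x))) - ((1/(1 - x)) - 1)/(1/(1 - x)) = (x^2(1 - x) - x + (x - 1)^2)/(x(x - 1)); check: E(5) = 79/20 but E(-1/4) = -89/20.   [not invariant]
(C) x/(1 - x)  ->  (1/(1 - x))/(1 - (1/(1 - x))) = -1/x; check: E(5) = -5/4 but E(-1/4) = -1/5.   [not invariant]
(D) x^2  ->  (1/(1 - x))^2 = (x - 1)^(-2); check: E(5) = 25 but E(-1/4) = 1/16.   [not invariant]

Only (A) is unchanged. Indeed f(f(x)) = 1/(1 - 1/(1-x)) = (1-x)/(-x) = (x-1)/x, so E(x) = x + f(x) + f(f(x)) is the sum over the whole 3-cycle; applying f just permutes the three terms cyclically (x -> f(x) -> f(f(x)) -> x), leaving the sum unchanged.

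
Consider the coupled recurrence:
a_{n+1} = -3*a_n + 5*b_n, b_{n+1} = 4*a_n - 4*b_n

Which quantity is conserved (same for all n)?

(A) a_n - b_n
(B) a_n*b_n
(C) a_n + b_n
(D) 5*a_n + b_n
C

Replace a_n by a_{n+1} = -3*a_n + 5*b_n and b_n by b_{n+1} = 4*a_n - 4*b_n in each option and simplify:
(A) a_n - b_n  ->  (-3*a_n + 5*b_n) - (4*a_n - 4*b_n) = -7*a_n + 9*b_n   [not conserved]
(B) a_n*b_n  ->  (-3*a_n + 5*b_n)*(4*a_n - 4*b_n) = -12*a_n^2 + 32*a_n*b_n - 20*b_n^2   [not conserved]
(C) a_n + b_n  ->  (-3*a_n + 5*b_n) + (4*a_n - 4*b_n) = a_n + b_n   [conserved]
(D) 5*a_n + b_n  ->  5*(-3*a_n + 5*b_n) + (4*a_n - 4*b_n) = -11*a_n + 21*b_n   [not conserved]

Only (C) a_n + b_n returns to itself after one step, so it is the conserved quantity.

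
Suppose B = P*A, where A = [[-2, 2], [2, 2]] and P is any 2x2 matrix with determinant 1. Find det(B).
-8

By the multiplicative property of determinants, det(B) = det(P*A) = det(P) * det(A) = det(A),
so the determinant is invariant under multiplication by any determinant-1 matrix; we just need det(A).

det(A) = (-2)(2) - (2)(2) = -4 - 4 = -8

Therefore det(B) = 1 * (-8) = -8.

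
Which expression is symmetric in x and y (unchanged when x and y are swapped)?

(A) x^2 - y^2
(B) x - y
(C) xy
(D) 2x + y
C

A symmetric expression is unchanged when the variables are permuted; here the transformation to test is the swap (x, y) -> (y, x).
Substitute the transformed coordinates into each option and compare with the original:
(A) x^2 - y^2  ->  (y)^2 - (x)^2 = -x^2 + y^2   [differs from x^2 - y^2: not invariant]
(B) x - y  ->  (y) - (x) = -x + y   [differs from x - y: not invariant]
(C) xy  ->  (y)(x) = xy   [equals xy: invariant]
(D) 2x + y  ->  2(y) + (x) = x + 2y   [differs from 2x + y: not invariant]

Only option (C), xy, is unchanged by the transformation.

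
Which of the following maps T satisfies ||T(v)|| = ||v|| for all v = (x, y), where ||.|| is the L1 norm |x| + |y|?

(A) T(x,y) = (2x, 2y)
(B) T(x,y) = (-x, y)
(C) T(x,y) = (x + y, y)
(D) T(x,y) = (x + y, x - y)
B

A transformation preserves a norm if ||T(v)|| = ||v|| for every v; a single vector where the norm changes rules an option out.

(A) T(x,y) = (2x, 2y): v = (1, 0) has norm |1| + |0| = 1, but T(v) = (2, 0) has norm 2 -- not preserved.
(B) T(x,y) = (-x, y): preserves the norm -- it only permutes the coordinates and/or flips signs, which leaves |x| + |y| unchanged.
(C) T(x,y) = (x + y, y): v = (0, 1) has norm |0| + |1| = 1, but T(v) = (1, 1) has norm 2 -- not preserved.
(D) T(x,y) = (x + y, x - y): v = (1, 0) has norm |1| + |0| = 1, but T(v) = (1, 1) has norm 2 -- not preserved.

Therefore the answer is (B).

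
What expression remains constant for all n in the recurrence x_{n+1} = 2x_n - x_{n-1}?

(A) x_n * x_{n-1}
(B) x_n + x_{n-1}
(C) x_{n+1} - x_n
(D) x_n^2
C

For the recurrence x_{n+1} = 2x_n - x_{n-1}:

If x_{n+1} = 2x_n - x_{n-1}, then:
x_{n+1} - x_n = x_n - x_{n-1}
The first difference is constant throughout the sequence.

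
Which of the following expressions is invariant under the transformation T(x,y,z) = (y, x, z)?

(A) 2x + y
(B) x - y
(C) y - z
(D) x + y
D

Apply T(x,y,z) = (y, x, z) to each option, i.e. replace (x, y, z) by the transformed coordinates.
Substitute the transformed coordinates into each option and compare with the original:
(A) 2x + y  ->  2(y) + (x) = x + 2y   [differs from 2x + y: not invariant]
(B) x - y  ->  (y) - (x) = -x + y   [differs from x - y: not invariant]
(C) y - z  ->  (x) - (z) = x - z   [differs from y - z: not invariant]
(D) x + y  ->  (y) + (x) = x + y   [equals x + y: invariant]

Only option (D), x + y, is unchanged by the transformation.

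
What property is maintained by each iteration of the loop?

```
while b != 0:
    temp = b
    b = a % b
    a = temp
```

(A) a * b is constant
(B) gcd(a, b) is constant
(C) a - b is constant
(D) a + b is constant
B

A loop invariant must hold before the first iteration and be re-established by every execution of the body.

(B) gcd(a, b) is constant: One iteration replaces (a, b) by (b, a mod b). Since a mod b = a - q*b for an integer q, any common divisor of a and b divides b and a mod b, and conversely; hence gcd(b, a mod b) = gcd(a, b). For instance (17, 8) -> (8, 1) keeps gcd = 1. At exit b = 0 and a = gcd of the original inputs.

The other options fail:
(A) a * b is constant: e.g. (a, b) = (17, 8) -> (8, 1): the product goes from 136 to 8.
(C) a - b is constant: e.g. (a, b) = (17, 8) -> (8, 1): the difference goes from 9 to 7.
(D) a + b is constant: e.g. (a, b) = (17, 8) -> (8, 1): the sum goes from 25 to 9.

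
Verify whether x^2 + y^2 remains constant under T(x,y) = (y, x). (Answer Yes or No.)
Yes

Substitute T(x,y) = (y, x) into the expression and compare with the original.

Original: x^2 + y^2
After applying T: (y)^2 + (x)^2 = x^2 + y^2

This is identical to the original x^2 + y^2, so the expression is invariant.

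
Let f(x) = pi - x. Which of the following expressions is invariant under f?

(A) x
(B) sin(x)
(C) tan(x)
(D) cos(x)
B

For f(x) = pi - x:
sin(pi - x) = sin(x), so sine is invariant under this transformation.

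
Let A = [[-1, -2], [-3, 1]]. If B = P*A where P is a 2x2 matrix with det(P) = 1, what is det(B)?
-7

By the multiplicative property of determinants, det(B) = det(P*A) = det(P) * det(A) = det(A),
so the determinant is invariant under multiplication by any determinant-1 matrix; we just need det(A).

det(A) = (-1)(1) - (-2)(-3) = -1 - 6 = -7

Therefore det(B) = 1 * (-7) = -7.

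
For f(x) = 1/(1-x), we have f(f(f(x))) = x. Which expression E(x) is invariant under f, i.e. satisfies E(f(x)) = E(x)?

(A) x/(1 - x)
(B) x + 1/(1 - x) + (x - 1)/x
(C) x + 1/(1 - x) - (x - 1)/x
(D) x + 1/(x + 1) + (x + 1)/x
B

Replace x by f(x) = 1/(1 - x) in each option and simplify. As a quick numerical cross-check, also compare E(5) with E(f(5)) = E(-1/4).

(A) x/(1 - x)  ->  (1/(1 - x))/(1 - (1/(1 - x))) = -1/x; check: E(5) = -5/4 but E(-1/4) = -1/5.   [not invariant]
(B) x + 1/(1 - x) + (x - 1)/x  ->  (1/(1 - x)) + 1/(1 - (1/(1 - x))) + ((1/(1 - x)) - 1)/(1/(1 - x)), which simplifies back to x + 1/(1 - x) + (x - 1)/x; check: E(5) = 111/20, E(-1/4) = 111/20.   [invariant]
(C) x + 1/(1 - x) - (x - 1)/x  ->  (1/(1 - x)) + 1/(1 - (1/(1 - x))) - ((1/(1 - x)) - 1)/(1/(1 - x)) = (x^2(1 - x) - x + (x - 1)^2)/(x(x - 1)); check: E(5) = 79/20 but E(-1/4) = -89/20.   [not invariant]
(D) x + 1/(x + 1) + (x + 1)/x  ->  (1/(1 - x)) + 1/((1/(1 - x)) + 1) + ((1/(1 - x)) + 1)/(1/(1 - x)) = (-x^3 + 6x^2 - 11x + 7)/(x^2 - 3x + 2); check: E(5) = 191/30 but E(-1/4) = -23/12.   [not invariant]

Only (B) is unchanged. Indeed f(f(x)) = 1/(1 - 1/(1-x)) = (1-x)/(-x) = (x-1)/x, so E(x) = x + f(x) + f(f(x)) is the sum over the whole 3-cycle; applying f just permutes the three terms cyclically (x -> f(x) -> f(f(x)) -> x), leaving the sum unchanged.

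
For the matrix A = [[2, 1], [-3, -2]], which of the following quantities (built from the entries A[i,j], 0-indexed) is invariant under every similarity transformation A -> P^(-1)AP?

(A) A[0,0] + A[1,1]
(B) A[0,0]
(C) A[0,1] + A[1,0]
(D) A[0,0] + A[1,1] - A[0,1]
A

A[0,0] + A[1,1] is the trace of A. By the cyclic property of the trace, tr(P^(-1)AP) = tr(APP^(-1)) = tr(A), so it is the same for every matrix similar to A.

The other combinations are not similarity invariants. For example, take P = [[1, -1], [0, 1]] (det P = 1), so P^(-1) = [[1, 1], [0, 1]] and
B = P^(-1)AP = [[-1, 0], [-3, 1]].
Evaluating each option on A and on B:
(A) A[0,0] + A[1,1]: 0 for A, 0 for B -> unchanged
(B) A[0,0]: 2 for A, -1 for B -> changes
(C) A[0,1] + A[1,0]: -2 for A, -3 for B -> changes
(D) A[0,0] + A[1,1] - A[0,1]: -1 for A, 0 for B -> changes

Only (A) A[0,0] + A[1,1] = 0 survives (and it does so for every P, not just this one), so it is the invariant.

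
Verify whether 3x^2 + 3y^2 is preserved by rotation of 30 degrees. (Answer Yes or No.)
Yes

Applying rotation by 30 degrees: x' = x*cos(30 degrees) - y*sin(30 degrees) = sqrt(3)x/2 - y/2, y' = x*sin(30 degrees) + y*cos(30 degrees) = x/2 + sqrt(3)y/2

Substituting into 3x^2 + 3y^2:
3(sqrt(3)x/2 - y/2)^2 + 3(x/2 + sqrt(3)y/2)^2
= 3x^2 + 3y^2

This equals the original expression 3x^2 + 3y^2, so it IS invariant.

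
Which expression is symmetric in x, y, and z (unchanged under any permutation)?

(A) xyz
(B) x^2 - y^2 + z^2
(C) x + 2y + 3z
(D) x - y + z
A

A symmetric expression is unchanged when the variables are permuted; here the transformation to test is the swap (x, y) -> (y, x).
A symmetric expression must survive every permutation; the single swap x <-> y already eliminates the distractors, and the keyed expression is also unchanged by x <-> z and y <-> z (each variable enters it in exactly the same way).
Substitute the transformed coordinates into each option and compare with the original:
(A) xyz  ->  (y)(x)z = xyz   [equals xyz: invariant]
(B) x^2 - y^2 + z^2  ->  (y)^2 - (x)^2 + z^2 = -x^2 + y^2 + z^2   [differs from x^2 - y^2 + z^2: not invariant]
(C) x + 2y + 3z  ->  (y) + 2(x) + 3z = 2x + y + 3z   [differs from x + 2y + 3z: not invariant]
(D) x - y + z  ->  (y) - (x) + z = -x + y + z   [differs from x - y + z: not invariant]

Only option (A), xyz, is unchanged by the transformation.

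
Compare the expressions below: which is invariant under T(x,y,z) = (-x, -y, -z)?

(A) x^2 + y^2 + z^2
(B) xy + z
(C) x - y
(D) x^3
A

Apply T(x,y,z) = (-x, -y, -z) to each option, i.e. replace (x, y, z) by the transformed coordinates.
Substitute the transformed coordinates into each option and compare with the original:
(A) x^2 + y^2 + z^2  ->  (-x)^2 + (-y)^2 + (-z)^2 = x^2 + y^2 + z^2   [equals x^2 + y^2 + z^2: invariant]
(B) xy + z  ->  (-x)(-y) + (-z) = xy - z   [differs from xy + z: not invariant]
(C) x - y  ->  (-x) - (-y) = -x + y   [differs from x - y: not invariant]
(D) x^3  ->  (-x)^3 = -x^3   [differs from x^3: not invariant]

Only option (A), x^2 + y^2 + z^2, is unchanged by the transformation.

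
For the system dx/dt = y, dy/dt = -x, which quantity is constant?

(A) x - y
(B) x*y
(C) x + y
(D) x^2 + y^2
D

A first integral I satisfies dI/dt = 0 along every solution. Differentiate each option and use the equation of motion:
(A) d/dt[x - y] = y - (-x) = x + y, not identically 0
(B) d/dt[x*y] = (dx/dt)y + x(dy/dt) = y^2 - x^2, not identically 0
(C) d/dt[x + y] = y + (-x) = y - x, not identically 0
(D) d/dt[x^2 + y^2] = 2x*dx/dt + 2y*dy/dt = 2x*y + 2y*(-x) = 0

Only (D) has zero time-derivative. So x^2 + y^2 (the squared radius; trajectories are circles) is the conserved quantity.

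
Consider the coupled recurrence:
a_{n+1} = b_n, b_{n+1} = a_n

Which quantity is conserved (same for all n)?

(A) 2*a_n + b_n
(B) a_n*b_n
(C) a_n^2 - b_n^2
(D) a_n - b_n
B

Replace a_n by a_{n+1} = b_n and b_n by b_{n+1} = a_n in each option and simplify:
(A) 2*a_n + b_n  ->  2*(b_n) + (a_n) = a_n + 2*b_n   [not conserved]
(B) a_n*b_n  ->  (b_n)*(a_n) = a_n*b_n   [conserved]
(C) a_n^2 - b_n^2  ->  (b_n)^2 - (a_n)^2 = -a_n^2 + b_n^2   [not conserved]
(D) a_n - b_n  ->  (b_n) - (a_n) = -a_n + b_n   [not conserved]

Only (B) a_n*b_n returns to itself after one step, so it is the conserved quantity.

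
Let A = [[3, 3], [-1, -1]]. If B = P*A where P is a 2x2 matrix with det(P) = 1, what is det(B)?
0

By the multiplicative property of determinants, det(B) = det(P*A) = det(P) * det(A) = det(A),
so the determinant is invariant under multiplication by any determinant-1 matrix; we just need det(A).

det(A) = (3)(-1) - (3)(-1) = -3 - (-3) = 0

Therefore det(B) = 1 * 0 = 0.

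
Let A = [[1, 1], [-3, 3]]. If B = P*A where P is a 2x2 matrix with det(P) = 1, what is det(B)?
6

By the multiplicative property of determinants, det(B) = det(P*A) = det(P) * det(A) = det(A),
so the determinant is invariant under multiplication by any determinant-1 matrix; we just need det(A).

det(A) = (1)(3) - (1)(-3) = 3 - (-3) = 6

Therefore det(B) = 1 * 6 = 6.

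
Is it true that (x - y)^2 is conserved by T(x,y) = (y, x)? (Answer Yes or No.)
Yes

Substitute T(x,y) = (y, x) into the expression and compare with the original.

Original: (x - y)^2
After applying T: ((y) - (x))^2 = x^2 - 2xy + y^2

This is identical to the original (x - y)^2, so the expression is invariant.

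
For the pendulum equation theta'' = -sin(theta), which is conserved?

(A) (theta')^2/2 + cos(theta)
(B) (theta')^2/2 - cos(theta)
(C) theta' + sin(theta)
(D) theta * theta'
B

A first integral I satisfies dI/dt = 0 along every solution. Differentiate each option and use the equation of motion:
(A) d/dt[(theta')^2/2 + cos(theta)] = theta' theta'' - sin(theta) theta' = -2 theta' sin(theta), not identically 0
(B) d/dt[(theta')^2/2 - cos(theta)] = theta' theta'' + sin(theta) theta' = theta'(-sin(theta)) + theta' sin(theta) = 0
(C) d/dt[theta' + sin(theta)] = theta'' + cos(theta) theta' = -sin(theta) + theta' cos(theta), not identically 0
(D) d/dt[theta * theta'] = (theta')^2 + theta theta'' = (theta')^2 - theta sin(theta), not identically 0

Only (B) has zero time-derivative. This is the total energy: kinetic (theta')^2/2 plus potential -cos(theta).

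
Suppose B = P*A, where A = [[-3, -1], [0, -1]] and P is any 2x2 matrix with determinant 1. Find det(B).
3

By the multiplicative property of determinants, det(B) = det(P*A) = det(P) * det(A) = det(A),
so the determinant is invariant under multiplication by any determinant-1 matrix; we just need det(A).

det(A) = (-3)(-1) - (-1)(0) = 3 - 0 = 3

Therefore det(B) = 1 * 3 = 3.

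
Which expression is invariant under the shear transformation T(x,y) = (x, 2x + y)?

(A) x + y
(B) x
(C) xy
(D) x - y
B

Under the shear T(x,y) = (x, 2x + y):
Substitute the transformed coordinates into each option and compare with the original:
(A) x + y  ->  (x) + (2x + y) = 3x + y   [differs from x + y: not invariant]
(B) x  ->  (x) = x   [equals x: invariant]
(C) xy  ->  (x)(2x + y) = 2x^2 + xy   [differs from xy: not invariant]
(D) x - y  ->  (x) - (2x + y) = -x - y   [differs from x - y: not invariant]

Only option (B), x, is unchanged by the transformation.
A vertical shear moves points parallel to the y-axis, so the x-coordinate (and any function of x alone) is unchanged.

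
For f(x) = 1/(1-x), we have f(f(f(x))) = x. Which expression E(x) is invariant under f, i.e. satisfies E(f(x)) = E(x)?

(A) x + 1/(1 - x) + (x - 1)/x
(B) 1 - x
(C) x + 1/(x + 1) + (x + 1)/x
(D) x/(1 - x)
A

Replace x by f(x) = 1/(1 - x) in each option and simplify. As a quick numerical cross-check, also compare E(5) with E(f(5)) = E(-1/4).

(A) x + 1/(1 - x) + (x - 1)/x  ->  (1/(1 - x)) + 1/(1 - (1/(1 - x))) + ((1/(1 - x)) - 1)/(1/(1 - x)), which simplifies back to x + 1/(1 - x) + (x - 1)/x; check: E(5) = 111/20, E(-1/4) = 111/20.   [invariant]
(B) 1 - x  ->  1 - (1/(1 - x)) = x/(x - 1); check: E(5) = -4 but E(-1/4) = 5/4.   [not invariant]
(C) x + 1/(x + 1) + (x + 1)/x  ->  (1/(1 - x)) + 1/((1/(1 - x)) + 1) + ((1/(1 - x)) + 1)/(1/(1 - x)) = (-x^3 + 6x^2 - 11x + 7)/(x^2 - 3x + 2); check: E(5) = 191/30 but E(-1/4) = -23/12.   [not invariant]
(D) x/(1 - x)  ->  (1/(1 - x))/(1 - (1/(1 - x))) = -1/x; check: E(5) = -5/4 but E(-1/4) = -1/5.   [not invariant]

Only (A) is unchanged. Indeed f(f(x)) = 1/(1 - 1/(1-x)) = (1-x)/(-x) = (x-1)/x, so E(x) = x + f(x) + f(f(x)) is the sum over the whole 3-cycle; applying f just permutes the three terms cyclically (x -> f(x) -> f(f(x)) -> x), leaving the sum unchanged.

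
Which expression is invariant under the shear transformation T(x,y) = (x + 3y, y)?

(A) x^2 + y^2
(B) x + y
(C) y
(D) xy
C

Under the shear T(x,y) = (x + 3y, y):
Substitute the transformed coordinates into each option and compare with the original:
(A) x^2 + y^2  ->  (x + 3y)^2 + (y)^2 = x^2 + 6xy + 10y^2   [differs from x^2 + y^2: not invariant]
(B) x + y  ->  (x + 3y) + (y) = x + 4y   [differs from x + y: not invariant]
(C) y  ->  (y) = y   [equals y: invariant]
(D) xy  ->  (x + 3y)(y) = xy + 3y^2   [differs from xy: not invariant]

Only option (C), y, is unchanged by the transformation.
A horizontal shear moves points parallel to the x-axis, so the y-coordinate (and any function of y alone) is unchanged.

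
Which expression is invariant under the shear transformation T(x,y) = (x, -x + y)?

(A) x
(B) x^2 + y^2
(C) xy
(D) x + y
A

Under the shear T(x,y) = (x, -x + y):
Substitute the transformed coordinates into each option and compare with the original:
(A) x  ->  (x) = x   [equals x: invariant]
(B) x^2 + y^2  ->  (x)^2 + (-x + y)^2 = 2x^2 - 2xy + y^2   [differs from x^2 + y^2: not invariant]
(C) xy  ->  (x)(-x + y) = -x^2 + xy   [differs from xy: not invariant]
(D) x + y  ->  (x) + (-x + y) = y   [differs from x + y: not invariant]

Only option (A), x, is unchanged by the transformation.
A vertical shear moves points parallel to the y-axis, so the x-coordinate (and any function of x alone) is unchanged.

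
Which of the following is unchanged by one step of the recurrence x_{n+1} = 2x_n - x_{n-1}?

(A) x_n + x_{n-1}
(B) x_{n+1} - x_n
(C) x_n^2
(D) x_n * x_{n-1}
B

For the recurrence x_{n+1} = 2x_n - x_{n-1}:

If x_{n+1} = 2x_n - x_{n-1}, then:
x_{n+1} - x_n = x_n - x_{n-1}
The first difference is constant throughout the sequence.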